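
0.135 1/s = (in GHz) 1.35e-10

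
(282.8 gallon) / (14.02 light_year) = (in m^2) 8.071e-18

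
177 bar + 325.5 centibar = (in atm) 177.9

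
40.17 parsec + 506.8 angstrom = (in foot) 4.067e+18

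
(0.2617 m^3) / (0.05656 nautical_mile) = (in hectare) 2.498e-07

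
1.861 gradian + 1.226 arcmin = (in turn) 0.004709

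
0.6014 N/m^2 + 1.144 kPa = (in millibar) 11.45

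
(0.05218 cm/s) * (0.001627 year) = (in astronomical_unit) 1.79e-10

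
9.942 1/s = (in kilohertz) 0.009942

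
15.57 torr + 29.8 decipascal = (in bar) 0.02079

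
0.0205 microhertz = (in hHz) 2.05e-10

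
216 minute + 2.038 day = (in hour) 52.51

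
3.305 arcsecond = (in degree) 0.0009181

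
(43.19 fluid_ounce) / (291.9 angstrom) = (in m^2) 4.376e+04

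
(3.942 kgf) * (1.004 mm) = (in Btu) 3.679e-05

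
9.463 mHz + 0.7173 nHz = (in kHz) 9.463e-06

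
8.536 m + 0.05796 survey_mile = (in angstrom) 1.018e+12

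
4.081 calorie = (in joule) 17.07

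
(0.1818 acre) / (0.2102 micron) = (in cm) 3.5e+11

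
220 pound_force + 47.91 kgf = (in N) 1448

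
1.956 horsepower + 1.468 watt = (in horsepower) 1.958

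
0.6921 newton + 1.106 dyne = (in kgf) 0.07058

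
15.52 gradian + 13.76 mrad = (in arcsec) 5.312e+04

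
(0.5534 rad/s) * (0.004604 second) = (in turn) 0.0004055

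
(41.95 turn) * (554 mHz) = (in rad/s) 146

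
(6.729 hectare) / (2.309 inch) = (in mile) 712.9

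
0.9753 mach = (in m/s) 332.1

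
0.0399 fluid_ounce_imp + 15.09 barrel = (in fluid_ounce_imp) 8.444e+04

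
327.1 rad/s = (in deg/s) 1.874e+04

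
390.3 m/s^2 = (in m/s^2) 390.3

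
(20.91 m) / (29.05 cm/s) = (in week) 0.000119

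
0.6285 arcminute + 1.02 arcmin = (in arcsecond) 98.91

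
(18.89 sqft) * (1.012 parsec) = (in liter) 5.48e+19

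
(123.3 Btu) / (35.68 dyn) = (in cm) 3.646e+10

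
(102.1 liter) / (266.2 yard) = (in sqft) 0.004515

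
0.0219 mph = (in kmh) 0.03524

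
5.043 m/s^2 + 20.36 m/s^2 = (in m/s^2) 25.4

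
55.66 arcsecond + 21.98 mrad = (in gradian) 1.416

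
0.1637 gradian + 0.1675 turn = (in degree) 60.45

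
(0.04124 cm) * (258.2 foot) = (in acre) 8.02e-06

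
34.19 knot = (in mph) 39.35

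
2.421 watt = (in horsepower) 0.003247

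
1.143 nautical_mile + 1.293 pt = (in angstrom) 2.117e+13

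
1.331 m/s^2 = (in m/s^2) 1.331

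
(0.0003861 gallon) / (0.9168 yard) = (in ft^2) 1.877e-05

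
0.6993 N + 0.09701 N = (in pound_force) 0.179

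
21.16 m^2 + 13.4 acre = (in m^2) 5.425e+04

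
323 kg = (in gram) 3.23e+05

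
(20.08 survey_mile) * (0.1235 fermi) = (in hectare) 3.991e-16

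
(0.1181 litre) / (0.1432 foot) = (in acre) 6.686e-07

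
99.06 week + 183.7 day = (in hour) 2.105e+04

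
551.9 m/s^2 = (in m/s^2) 551.9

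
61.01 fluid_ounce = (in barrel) 0.01135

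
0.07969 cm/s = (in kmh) 0.002869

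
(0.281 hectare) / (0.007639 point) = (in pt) 2.956e+12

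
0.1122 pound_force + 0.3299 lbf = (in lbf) 0.4421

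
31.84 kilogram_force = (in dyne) 3.122e+07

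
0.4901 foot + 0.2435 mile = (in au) 2.621e-09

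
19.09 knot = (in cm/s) 982.1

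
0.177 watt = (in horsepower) 0.0002374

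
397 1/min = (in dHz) 66.17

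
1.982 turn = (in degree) 713.5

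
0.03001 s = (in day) 3.473e-07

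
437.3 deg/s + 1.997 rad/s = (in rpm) 91.95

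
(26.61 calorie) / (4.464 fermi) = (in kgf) 2.543e+15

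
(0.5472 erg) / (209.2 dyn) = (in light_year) 2.765e-21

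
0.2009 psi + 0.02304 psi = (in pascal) 1544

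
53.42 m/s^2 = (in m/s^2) 53.42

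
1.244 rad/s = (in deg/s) 71.28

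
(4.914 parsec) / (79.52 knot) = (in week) 6.129e+09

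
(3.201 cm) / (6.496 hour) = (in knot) 2.661e-06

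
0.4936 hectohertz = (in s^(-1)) 49.36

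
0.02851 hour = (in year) 3.255e-06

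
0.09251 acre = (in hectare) 0.03744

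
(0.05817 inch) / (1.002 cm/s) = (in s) 0.1475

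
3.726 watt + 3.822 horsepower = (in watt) 2854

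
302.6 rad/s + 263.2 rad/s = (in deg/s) 3.242e+04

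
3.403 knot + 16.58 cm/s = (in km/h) 6.899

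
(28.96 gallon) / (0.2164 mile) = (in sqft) 0.003388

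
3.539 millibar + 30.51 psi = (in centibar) 210.7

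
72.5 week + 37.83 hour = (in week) 72.73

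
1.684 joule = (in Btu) 0.001596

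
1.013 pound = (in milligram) 4.595e+05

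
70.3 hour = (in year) 0.008025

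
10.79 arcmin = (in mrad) 3.139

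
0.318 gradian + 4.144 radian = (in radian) 4.149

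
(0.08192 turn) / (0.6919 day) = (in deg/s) 0.0004933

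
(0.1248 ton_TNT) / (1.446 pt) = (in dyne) 1.024e+17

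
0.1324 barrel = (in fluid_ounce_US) 711.8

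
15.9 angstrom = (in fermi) 1.59e+06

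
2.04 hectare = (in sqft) 2.196e+05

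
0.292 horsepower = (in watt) 217.7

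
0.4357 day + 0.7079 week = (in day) 5.391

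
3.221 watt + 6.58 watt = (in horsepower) 0.01314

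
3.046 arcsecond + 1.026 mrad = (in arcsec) 214.7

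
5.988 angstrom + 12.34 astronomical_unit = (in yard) 2.019e+12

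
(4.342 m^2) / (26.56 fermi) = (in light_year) 0.01728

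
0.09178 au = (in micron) 1.373e+16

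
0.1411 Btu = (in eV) 9.292e+20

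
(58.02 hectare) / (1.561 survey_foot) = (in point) 3.457e+09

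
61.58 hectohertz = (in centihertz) 6.158e+05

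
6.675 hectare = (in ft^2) 7.185e+05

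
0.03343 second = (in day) 3.869e-07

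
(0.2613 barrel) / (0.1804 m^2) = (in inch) 9.066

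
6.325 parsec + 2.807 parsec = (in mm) 2.818e+20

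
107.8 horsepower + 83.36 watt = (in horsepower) 107.9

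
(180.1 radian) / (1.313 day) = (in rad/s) 0.001588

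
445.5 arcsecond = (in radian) 0.00216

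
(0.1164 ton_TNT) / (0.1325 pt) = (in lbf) 2.342e+12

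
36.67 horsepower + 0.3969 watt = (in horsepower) 36.67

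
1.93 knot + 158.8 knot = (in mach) 0.2428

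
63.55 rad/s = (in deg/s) 3641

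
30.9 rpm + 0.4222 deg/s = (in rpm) 30.97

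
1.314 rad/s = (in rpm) 12.55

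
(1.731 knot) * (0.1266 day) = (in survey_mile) 6.052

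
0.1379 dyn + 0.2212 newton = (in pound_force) 0.04973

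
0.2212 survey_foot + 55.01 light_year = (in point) 1.475e+21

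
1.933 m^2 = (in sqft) 20.81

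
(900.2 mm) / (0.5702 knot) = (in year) 9.731e-08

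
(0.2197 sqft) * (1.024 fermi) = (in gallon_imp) 4.598e-15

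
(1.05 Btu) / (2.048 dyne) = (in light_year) 5.718e-09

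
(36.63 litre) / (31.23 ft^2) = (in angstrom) 1.263e+08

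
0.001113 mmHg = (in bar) 1.484e-06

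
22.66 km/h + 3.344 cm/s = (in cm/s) 632.8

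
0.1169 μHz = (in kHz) 1.169e-10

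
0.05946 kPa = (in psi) 0.008624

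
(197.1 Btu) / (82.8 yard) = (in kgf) 280.1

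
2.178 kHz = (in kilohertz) 2.178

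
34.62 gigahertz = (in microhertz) 3.462e+16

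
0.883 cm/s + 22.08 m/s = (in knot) 42.94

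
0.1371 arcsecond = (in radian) 6.647e-07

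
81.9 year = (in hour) 7.174e+05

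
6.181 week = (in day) 43.27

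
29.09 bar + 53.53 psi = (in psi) 475.4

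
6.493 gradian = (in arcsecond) 2.104e+04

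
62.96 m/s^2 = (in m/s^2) 62.96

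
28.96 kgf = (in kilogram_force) 28.96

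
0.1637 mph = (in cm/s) 7.318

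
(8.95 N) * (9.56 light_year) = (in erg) 8.095e+24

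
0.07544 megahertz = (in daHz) 7544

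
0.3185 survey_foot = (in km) 9.708e-05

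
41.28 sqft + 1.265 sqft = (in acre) 0.0009767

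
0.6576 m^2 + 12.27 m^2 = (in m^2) 12.93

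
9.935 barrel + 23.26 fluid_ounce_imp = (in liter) 1580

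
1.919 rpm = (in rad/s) 0.201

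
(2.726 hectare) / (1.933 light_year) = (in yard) 1.63e-12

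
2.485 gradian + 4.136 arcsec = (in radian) 0.03905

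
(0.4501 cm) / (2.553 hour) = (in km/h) 1.763e-06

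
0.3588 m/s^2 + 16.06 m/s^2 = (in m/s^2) 16.42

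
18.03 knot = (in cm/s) 927.5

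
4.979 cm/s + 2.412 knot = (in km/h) 4.646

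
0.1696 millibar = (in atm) 0.0001674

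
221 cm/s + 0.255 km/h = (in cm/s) 228.1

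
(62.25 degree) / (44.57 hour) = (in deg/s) 0.000388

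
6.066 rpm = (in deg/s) 36.4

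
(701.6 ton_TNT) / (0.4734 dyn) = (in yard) 6.781e+17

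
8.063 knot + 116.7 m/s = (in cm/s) 1.208e+04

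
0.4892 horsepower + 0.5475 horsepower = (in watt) 773.1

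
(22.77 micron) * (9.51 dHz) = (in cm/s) 0.002165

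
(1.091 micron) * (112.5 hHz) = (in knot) 0.02386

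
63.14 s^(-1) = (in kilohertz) 0.06314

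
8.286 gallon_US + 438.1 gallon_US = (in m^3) 1.69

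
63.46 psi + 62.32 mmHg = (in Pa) 4.458e+05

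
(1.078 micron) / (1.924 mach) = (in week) 2.721e-15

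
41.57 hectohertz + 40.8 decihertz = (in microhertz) 4.161e+09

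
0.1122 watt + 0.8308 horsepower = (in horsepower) 0.831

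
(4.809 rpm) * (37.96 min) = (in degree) 6.572e+04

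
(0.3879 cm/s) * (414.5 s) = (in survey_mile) 0.0009991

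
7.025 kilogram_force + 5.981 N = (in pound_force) 16.83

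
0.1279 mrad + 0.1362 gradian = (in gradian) 0.1443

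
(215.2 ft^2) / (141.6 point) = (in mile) 0.2487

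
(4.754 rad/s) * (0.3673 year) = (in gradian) 3.506e+09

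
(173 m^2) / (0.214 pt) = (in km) 2292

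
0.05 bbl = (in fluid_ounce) 268.8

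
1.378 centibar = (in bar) 0.01378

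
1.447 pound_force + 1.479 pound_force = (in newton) 13.02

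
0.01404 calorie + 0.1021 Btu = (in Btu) 0.1022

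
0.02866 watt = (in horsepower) 3.843e-05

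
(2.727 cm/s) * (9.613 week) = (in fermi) 1.585e+20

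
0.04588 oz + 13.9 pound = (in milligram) 6.306e+06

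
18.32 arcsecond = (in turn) 1.414e-05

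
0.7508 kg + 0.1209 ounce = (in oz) 26.6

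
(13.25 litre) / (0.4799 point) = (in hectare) 0.007826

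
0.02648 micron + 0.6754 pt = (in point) 0.6755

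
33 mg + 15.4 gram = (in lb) 0.03402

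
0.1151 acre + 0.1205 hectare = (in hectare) 0.1671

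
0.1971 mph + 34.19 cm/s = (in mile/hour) 0.9619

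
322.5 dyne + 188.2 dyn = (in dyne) 510.7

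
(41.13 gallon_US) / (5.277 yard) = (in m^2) 0.03227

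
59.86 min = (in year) 0.0001139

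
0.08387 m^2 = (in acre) 2.072e-05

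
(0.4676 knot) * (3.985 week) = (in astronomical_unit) 3.875e-06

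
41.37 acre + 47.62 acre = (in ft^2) 3.876e+06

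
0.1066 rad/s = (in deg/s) 6.108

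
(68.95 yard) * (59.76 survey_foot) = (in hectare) 0.1148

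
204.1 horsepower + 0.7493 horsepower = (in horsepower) 204.8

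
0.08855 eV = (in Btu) 1.345e-23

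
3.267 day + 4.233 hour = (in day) 3.443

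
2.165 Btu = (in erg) 2.284e+10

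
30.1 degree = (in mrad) 525.3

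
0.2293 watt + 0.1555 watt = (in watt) 0.3848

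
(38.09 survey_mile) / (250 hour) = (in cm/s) 6.811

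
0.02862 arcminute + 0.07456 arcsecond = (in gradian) 0.000553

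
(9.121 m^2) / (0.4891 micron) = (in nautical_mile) 1.007e+04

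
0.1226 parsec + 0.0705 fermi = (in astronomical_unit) 2.529e+04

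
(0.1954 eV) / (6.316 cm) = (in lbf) 1.114e-19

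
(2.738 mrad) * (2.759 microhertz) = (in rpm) 7.214e-08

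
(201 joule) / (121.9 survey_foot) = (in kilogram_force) 0.5516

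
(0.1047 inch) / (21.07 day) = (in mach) 4.29e-12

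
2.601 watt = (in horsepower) 0.003488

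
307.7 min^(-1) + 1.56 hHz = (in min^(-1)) 9668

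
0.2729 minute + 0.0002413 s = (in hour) 0.004548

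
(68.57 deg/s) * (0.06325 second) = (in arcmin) 260.2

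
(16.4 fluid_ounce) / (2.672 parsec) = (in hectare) 5.882e-25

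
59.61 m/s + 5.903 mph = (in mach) 0.1828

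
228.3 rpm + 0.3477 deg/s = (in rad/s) 23.91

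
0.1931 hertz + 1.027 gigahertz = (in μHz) 1.027e+15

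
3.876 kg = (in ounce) 136.7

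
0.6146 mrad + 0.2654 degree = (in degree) 0.3006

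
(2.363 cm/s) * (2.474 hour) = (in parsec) 6.82e-15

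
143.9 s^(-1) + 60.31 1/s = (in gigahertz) 2.042e-07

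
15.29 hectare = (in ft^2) 1.646e+06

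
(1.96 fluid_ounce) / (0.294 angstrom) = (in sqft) 2.122e+07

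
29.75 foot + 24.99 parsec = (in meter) 7.711e+17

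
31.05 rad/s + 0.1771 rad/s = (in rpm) 298.2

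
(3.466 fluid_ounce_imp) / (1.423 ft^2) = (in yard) 0.0008147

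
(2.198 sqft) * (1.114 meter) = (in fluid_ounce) 7692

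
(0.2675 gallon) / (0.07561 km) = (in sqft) 0.0001442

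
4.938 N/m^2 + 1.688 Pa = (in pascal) 6.626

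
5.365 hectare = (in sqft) 5.775e+05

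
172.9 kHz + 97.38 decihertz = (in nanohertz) 1.729e+14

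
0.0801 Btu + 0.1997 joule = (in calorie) 20.25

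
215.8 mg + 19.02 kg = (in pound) 41.93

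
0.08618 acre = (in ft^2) 3754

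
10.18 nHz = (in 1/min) 6.108e-07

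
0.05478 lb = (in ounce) 0.8765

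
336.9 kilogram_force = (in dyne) 3.304e+08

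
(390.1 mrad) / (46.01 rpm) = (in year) 2.567e-09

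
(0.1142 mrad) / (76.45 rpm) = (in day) 1.651e-10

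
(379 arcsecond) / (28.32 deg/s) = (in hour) 1.033e-06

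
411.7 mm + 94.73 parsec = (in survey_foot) 9.59e+18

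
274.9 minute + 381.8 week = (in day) 2673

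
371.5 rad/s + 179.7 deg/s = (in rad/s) 374.6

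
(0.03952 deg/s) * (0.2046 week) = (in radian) 85.35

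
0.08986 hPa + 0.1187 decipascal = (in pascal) 8.998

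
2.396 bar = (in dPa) 2.396e+06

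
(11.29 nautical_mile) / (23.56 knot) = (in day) 0.01997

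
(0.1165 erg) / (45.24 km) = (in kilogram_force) 2.626e-14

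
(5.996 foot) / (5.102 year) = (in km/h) 4.089e-08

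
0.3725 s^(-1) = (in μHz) 3.725e+05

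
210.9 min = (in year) 0.0004013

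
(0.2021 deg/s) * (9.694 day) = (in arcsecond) 6.094e+08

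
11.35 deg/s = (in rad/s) 0.1981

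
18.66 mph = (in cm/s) 834.2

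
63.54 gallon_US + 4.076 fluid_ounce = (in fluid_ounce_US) 8137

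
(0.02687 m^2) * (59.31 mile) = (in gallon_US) 6.775e+05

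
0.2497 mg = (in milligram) 0.2497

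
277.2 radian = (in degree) 1.588e+04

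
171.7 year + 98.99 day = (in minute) 9.039e+07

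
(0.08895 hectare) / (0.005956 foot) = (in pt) 1.389e+09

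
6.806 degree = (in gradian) 7.562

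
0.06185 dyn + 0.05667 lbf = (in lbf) 0.05667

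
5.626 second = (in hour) 0.001563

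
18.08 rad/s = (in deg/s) 1036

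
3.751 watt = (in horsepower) 0.00503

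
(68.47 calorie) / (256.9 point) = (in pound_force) 710.6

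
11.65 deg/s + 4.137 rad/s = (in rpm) 41.45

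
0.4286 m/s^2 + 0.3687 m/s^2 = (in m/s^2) 0.7973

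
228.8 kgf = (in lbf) 504.4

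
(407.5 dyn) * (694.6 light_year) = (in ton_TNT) 6.4e+06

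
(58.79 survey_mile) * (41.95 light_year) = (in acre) 9.279e+18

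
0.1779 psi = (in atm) 0.01211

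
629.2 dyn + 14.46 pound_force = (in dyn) 6.433e+06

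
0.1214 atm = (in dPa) 1.23e+05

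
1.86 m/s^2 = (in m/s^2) 1.86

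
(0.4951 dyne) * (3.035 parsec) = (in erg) 4.637e+18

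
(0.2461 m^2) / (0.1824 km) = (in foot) 0.004427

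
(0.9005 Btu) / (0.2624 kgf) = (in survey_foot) 1211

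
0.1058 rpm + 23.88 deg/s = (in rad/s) 0.4279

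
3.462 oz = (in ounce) 3.462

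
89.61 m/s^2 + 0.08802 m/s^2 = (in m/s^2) 89.7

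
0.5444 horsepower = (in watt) 406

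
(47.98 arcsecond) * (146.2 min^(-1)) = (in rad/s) 0.0005668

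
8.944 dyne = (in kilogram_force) 9.12e-06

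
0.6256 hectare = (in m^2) 6256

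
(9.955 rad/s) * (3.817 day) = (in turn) 5.225e+05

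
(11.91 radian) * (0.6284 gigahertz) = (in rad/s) 7.484e+09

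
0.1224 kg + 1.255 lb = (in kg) 0.6917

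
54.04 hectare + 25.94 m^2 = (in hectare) 54.04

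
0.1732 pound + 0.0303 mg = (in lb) 0.1732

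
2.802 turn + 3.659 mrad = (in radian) 17.61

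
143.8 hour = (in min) 8628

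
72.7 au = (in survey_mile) 6.758e+09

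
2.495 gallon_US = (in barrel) 0.0594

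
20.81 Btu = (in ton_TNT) 5.248e-06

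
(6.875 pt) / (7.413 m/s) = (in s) 0.0003272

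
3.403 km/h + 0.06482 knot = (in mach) 0.002874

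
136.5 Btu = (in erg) 1.44e+12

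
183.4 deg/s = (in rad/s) 3.201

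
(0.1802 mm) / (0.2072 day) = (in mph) 2.252e-08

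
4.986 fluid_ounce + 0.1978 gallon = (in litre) 0.8962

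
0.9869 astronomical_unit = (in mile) 9.174e+07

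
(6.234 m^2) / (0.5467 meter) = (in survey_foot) 37.41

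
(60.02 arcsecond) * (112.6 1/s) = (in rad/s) 0.03276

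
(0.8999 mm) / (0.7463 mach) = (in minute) 5.902e-08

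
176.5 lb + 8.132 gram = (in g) 8.007e+04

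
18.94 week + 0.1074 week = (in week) 19.05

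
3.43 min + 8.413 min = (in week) 0.001175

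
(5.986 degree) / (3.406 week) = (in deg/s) 2.906e-06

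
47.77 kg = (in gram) 4.777e+04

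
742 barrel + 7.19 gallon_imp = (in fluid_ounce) 3.99e+06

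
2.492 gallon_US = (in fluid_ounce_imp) 332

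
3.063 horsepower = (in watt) 2284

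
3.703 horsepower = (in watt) 2761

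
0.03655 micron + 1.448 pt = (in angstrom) 5.109e+06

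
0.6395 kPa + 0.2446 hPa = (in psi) 0.0963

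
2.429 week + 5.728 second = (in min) 2.448e+04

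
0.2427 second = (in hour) 6.742e-05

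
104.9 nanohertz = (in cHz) 1.049e-05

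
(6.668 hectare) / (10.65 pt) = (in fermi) 1.775e+22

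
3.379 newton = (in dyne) 3.379e+05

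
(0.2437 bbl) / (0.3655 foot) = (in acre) 8.594e-05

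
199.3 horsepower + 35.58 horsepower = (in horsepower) 234.9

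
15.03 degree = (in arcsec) 5.411e+04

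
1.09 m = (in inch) 42.91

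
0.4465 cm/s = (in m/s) 0.004465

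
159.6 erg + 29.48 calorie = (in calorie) 29.48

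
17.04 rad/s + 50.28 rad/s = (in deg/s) 3857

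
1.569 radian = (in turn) 0.2497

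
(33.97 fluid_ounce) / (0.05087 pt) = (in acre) 0.01383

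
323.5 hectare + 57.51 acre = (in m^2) 3.468e+06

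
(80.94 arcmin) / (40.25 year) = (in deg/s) 1.063e-09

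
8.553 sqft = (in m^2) 0.7946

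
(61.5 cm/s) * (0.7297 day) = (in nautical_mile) 20.94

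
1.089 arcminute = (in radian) 0.0003168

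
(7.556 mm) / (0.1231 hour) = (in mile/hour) 3.814e-05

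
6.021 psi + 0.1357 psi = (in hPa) 424.5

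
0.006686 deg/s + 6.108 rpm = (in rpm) 6.109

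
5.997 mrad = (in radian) 0.005997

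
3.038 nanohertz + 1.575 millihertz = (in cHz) 0.1575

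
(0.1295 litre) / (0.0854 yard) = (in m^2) 0.001658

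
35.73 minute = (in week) 0.003545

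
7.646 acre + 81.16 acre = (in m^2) 3.594e+05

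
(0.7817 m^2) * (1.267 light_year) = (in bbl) 5.894e+16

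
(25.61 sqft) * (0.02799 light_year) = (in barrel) 3.963e+15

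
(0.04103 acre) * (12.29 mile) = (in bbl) 2.066e+07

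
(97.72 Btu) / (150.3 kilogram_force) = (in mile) 0.04346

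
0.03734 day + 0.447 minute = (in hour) 0.9036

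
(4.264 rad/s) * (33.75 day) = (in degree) 7.124e+08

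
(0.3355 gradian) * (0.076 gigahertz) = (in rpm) 3.825e+06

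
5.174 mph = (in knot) 4.496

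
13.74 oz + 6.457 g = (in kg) 0.396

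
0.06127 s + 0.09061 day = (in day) 0.09061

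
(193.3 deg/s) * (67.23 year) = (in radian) 7.153e+09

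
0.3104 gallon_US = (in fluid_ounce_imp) 41.35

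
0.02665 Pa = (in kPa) 2.665e-05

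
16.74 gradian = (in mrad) 263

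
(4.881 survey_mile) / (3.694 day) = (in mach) 7.228e-05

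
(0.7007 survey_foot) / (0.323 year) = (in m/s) 2.097e-08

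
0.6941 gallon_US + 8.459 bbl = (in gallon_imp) 296.4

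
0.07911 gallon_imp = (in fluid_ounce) 12.16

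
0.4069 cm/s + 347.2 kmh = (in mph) 215.7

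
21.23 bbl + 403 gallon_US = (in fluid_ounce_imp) 1.725e+05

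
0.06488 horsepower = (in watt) 48.38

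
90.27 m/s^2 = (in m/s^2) 90.27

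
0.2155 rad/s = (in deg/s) 12.35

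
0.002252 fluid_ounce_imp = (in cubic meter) 6.399e-08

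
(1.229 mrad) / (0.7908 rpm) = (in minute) 0.0002473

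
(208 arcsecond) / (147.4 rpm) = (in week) 1.08e-10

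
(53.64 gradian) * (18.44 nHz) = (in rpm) 1.484e-07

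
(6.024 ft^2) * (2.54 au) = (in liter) 2.127e+14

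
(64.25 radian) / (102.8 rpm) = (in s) 5.968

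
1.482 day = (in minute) 2134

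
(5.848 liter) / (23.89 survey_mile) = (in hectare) 1.521e-11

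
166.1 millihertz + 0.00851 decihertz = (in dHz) 1.67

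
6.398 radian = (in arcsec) 1.32e+06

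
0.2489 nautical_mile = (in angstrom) 4.61e+12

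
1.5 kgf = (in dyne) 1.471e+06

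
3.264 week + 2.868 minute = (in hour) 548.4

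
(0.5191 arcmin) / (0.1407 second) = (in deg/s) 0.06149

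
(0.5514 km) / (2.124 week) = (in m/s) 0.0004292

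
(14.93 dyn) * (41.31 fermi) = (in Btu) 5.846e-21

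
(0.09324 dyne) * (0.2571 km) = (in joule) 0.0002397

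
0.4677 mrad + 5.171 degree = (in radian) 0.09072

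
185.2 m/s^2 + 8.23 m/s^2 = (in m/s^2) 193.4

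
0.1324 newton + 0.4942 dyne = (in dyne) 1.324e+04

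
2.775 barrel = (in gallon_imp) 97.05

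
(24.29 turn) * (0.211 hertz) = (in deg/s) 1845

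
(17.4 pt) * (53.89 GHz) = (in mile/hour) 7.4e+08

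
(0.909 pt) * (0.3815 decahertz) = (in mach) 3.593e-06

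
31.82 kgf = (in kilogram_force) 31.82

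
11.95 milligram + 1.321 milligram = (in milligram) 13.27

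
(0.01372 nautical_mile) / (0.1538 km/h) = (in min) 9.913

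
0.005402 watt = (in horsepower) 7.244e-06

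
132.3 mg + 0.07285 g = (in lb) 0.0004523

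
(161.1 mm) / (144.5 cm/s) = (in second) 0.1115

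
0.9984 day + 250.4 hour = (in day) 11.43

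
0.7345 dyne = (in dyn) 0.7345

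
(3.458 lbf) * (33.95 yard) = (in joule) 477.5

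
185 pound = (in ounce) 2960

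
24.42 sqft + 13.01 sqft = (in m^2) 3.477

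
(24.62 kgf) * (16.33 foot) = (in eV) 7.501e+21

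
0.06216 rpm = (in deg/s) 0.373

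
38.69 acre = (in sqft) 1.685e+06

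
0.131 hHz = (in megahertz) 1.31e-05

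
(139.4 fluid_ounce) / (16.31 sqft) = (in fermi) 2.721e+12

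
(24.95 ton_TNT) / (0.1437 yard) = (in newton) 7.945e+11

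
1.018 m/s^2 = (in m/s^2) 1.018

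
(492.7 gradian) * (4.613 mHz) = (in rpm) 0.3409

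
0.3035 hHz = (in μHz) 3.035e+07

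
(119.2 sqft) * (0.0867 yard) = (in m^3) 0.8779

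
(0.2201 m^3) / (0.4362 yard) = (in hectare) 5.518e-05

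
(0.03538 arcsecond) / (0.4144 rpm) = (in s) 3.953e-06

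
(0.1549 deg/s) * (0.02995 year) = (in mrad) 2.553e+06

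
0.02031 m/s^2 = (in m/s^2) 0.02031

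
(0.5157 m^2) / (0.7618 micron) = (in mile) 420.6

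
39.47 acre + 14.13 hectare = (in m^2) 3.01e+05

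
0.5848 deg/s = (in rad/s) 0.01021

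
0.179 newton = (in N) 0.179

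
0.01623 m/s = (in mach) 4.767e-05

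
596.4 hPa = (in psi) 8.65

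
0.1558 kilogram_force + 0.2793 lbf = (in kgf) 0.2825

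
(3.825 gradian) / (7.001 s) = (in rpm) 0.08195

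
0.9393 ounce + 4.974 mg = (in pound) 0.05872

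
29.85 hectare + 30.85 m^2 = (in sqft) 3.213e+06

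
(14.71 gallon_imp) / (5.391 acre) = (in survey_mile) 1.905e-09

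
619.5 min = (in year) 0.001179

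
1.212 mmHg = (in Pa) 161.6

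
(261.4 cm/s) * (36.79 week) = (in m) 5.816e+07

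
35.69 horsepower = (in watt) 2.661e+04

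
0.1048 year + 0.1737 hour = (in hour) 918.2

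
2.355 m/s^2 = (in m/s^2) 2.355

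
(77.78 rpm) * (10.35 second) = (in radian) 84.3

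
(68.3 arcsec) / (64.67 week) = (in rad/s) 8.466e-12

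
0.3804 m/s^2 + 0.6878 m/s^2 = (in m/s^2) 1.068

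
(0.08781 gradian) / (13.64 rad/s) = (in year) 3.207e-12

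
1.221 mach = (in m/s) 415.8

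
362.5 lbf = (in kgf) 164.4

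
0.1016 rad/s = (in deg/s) 5.821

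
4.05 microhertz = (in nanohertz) 4050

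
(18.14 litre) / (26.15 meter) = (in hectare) 6.937e-08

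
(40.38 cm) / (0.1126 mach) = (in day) 1.219e-07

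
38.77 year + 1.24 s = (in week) 2022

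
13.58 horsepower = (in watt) 1.013e+04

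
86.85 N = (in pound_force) 19.52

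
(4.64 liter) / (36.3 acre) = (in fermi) 3.159e+07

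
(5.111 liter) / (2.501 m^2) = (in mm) 2.044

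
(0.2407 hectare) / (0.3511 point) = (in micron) 1.943e+13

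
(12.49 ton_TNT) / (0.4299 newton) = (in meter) 1.216e+11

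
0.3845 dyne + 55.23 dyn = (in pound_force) 0.000125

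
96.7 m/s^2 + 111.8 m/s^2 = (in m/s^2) 208.5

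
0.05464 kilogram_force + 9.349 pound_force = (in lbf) 9.469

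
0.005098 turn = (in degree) 1.835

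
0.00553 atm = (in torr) 4.203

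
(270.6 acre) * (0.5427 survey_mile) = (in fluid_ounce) 3.234e+13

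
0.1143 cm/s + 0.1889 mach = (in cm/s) 6432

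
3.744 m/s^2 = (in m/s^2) 3.744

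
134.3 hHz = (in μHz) 1.343e+10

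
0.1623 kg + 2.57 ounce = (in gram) 235.2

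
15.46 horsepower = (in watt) 1.153e+04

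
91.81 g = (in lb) 0.2024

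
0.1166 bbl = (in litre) 18.54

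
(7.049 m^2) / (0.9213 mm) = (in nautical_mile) 4.131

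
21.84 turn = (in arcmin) 4.717e+05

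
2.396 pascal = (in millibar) 0.02396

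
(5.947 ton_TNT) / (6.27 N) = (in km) 3.968e+06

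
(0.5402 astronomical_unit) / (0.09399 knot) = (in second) 1.671e+12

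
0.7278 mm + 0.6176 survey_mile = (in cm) 9.939e+04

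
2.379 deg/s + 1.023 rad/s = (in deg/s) 60.99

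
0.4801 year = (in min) 2.523e+05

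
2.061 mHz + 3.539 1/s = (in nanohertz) 3.541e+09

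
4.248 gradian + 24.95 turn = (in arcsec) 3.235e+07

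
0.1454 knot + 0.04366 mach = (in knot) 29.04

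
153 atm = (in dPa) 1.55e+08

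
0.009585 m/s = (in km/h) 0.03451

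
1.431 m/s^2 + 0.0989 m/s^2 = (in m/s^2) 1.53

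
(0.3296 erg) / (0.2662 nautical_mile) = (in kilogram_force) 6.817e-12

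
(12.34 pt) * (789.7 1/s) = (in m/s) 3.438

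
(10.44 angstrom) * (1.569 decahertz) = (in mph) 3.664e-08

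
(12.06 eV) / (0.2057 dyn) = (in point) 2.663e-09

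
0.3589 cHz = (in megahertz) 3.589e-09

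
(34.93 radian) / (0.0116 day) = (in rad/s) 0.03485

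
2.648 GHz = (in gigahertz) 2.648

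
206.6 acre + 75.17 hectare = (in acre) 392.3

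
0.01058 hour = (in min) 0.6348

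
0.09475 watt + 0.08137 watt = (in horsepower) 0.0002362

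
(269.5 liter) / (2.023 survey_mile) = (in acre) 2.045e-08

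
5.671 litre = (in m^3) 0.005671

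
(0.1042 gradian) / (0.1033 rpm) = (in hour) 4.203e-05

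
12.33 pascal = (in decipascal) 123.3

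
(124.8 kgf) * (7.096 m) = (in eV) 5.42e+22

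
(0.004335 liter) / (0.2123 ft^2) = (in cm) 0.02198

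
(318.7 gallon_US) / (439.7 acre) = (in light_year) 7.166e-23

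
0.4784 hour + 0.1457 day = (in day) 0.1656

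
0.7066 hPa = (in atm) 0.0006974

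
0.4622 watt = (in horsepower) 0.0006198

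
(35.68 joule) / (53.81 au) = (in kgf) 4.52e-13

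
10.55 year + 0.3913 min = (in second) 3.327e+08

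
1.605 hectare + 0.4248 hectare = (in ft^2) 2.185e+05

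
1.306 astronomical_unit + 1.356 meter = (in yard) 2.137e+11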